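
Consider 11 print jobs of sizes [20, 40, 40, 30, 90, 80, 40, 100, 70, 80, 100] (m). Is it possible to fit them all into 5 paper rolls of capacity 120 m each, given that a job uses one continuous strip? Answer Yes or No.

Total = 690 m; ⌈690/120⌉ = 6.
At least 6 paper rolls are required, but only 5 are allowed.

No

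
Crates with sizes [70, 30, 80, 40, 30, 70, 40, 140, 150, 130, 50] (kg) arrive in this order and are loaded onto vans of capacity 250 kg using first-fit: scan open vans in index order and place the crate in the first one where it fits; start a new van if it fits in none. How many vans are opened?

4

  70 → van 1 (new)  [load 70/250]
  30 → van 1  [load 100/250]
  80 → van 1  [load 180/250]
  40 → van 1  [load 220/250]
  30 → van 1  [load 250/250]
  70 → van 2 (new)  [load 70/250]
  40 → van 2  [load 110/250]
  140 → van 2  [load 250/250]
  150 → van 3 (new)  [load 150/250]
  130 → van 4 (new)  [load 130/250]
  50 → van 3  [load 200/250]
4 vans opened.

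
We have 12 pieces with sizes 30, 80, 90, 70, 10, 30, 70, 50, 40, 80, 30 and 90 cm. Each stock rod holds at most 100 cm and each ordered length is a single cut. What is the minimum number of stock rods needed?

Total = 90 + 90 + 80 + 80 + 70 + 70 + 50 + 40 + 30 + 30 + 30 + 10 = 670 cm.
Lower bound: ⌈670/100⌉ = 7 stock rods.
A packing using 8 stock rods:
  stock rod 1: 90 + 10 = 100
  stock rod 2: 90 = 90
  stock rod 3: 80 = 80
  stock rod 4: 80 = 80
  stock rod 5: 70 + 30 = 100
  stock rod 6: 70 + 30 = 100
  stock rod 7: 50 + 40 = 90
  stock rod 8: 30 = 30
No arrangement into 7 stock rods stays within capacity, so 8 is optimal.

8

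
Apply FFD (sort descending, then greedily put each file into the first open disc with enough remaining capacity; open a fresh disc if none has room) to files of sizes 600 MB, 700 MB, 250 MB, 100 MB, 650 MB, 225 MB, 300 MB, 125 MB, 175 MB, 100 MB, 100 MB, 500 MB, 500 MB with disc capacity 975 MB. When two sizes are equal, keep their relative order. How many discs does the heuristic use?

Sorted descending: 700, 650, 600, 500, 500, 300, 250, 225, 175, 125, 100, 100, 100.
  700 → disc 1 (new)  [load 700/975]
  650 → disc 2 (new)  [load 650/975]
  600 → disc 3 (new)  [load 600/975]
  500 → disc 4 (new)  [load 500/975]
  500 → disc 5 (new)  [load 500/975]
  300 → disc 2  [load 950/975]
  250 → disc 1  [load 950/975]
  225 → disc 3  [load 825/975]
  175 → disc 4  [load 675/975]
  125 → disc 3  [load 950/975]
  100 → disc 4  [load 775/975]
  100 → disc 4  [load 875/975]
  100 → disc 4  [load 975/975]
5 discs opened.

5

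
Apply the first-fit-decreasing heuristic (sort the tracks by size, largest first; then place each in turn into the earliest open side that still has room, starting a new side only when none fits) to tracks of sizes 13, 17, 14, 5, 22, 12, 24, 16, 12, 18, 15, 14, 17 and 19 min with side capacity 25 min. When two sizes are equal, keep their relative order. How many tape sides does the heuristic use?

Sorted descending: 24, 22, 19, 18, 17, 17, 16, 15, 14, 14, 13, 12, 12, 5.
  24 → side 1 (new)  [load 24/25]
  22 → side 2 (new)  [load 22/25]
  19 → side 3 (new)  [load 19/25]
  18 → side 4 (new)  [load 18/25]
  17 → side 5 (new)  [load 17/25]
  17 → side 6 (new)  [load 17/25]
  16 → side 7 (new)  [load 16/25]
  15 → side 8 (new)  [load 15/25]
  14 → side 9 (new)  [load 14/25]
  14 → side 10 (new)  [load 14/25]
  13 → side 11 (new)  [load 13/25]
  12 → side 11  [load 25/25]
  12 → side 12 (new)  [load 12/25]
  5 → side 3  [load 24/25]
12 tape sides opened.

12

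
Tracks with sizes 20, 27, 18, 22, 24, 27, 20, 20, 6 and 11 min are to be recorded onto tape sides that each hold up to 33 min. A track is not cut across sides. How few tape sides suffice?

Total = 27 + 27 + 24 + 22 + 20 + 20 + 20 + 18 + 11 + 6 = 195 min.
Lower bound: ⌈195/33⌉ = 6 tape sides.
Also, 8 tracks each exceed 33/2 min, and no two of those can share a side, so at least 8 tape sides are needed.
A packing using 8 tape sides:
  side 1: 27 + 6 = 33
  side 2: 27 = 27
  side 3: 24 = 24
  side 4: 22 + 11 = 33
  side 5: 20 = 20
  side 6: 20 = 20
  side 7: 20 = 20
  side 8: 18 = 18
This matches the lower bound, so 8 is optimal.

8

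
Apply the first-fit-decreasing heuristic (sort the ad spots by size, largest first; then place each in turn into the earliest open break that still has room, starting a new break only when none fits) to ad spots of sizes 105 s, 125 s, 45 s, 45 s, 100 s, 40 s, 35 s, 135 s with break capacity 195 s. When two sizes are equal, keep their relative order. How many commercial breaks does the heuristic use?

Sorted descending: 135, 125, 105, 100, 45, 45, 40, 35.
  135 → break 1 (new)  [load 135/195]
  125 → break 2 (new)  [load 125/195]
  105 → break 3 (new)  [load 105/195]
  100 → break 4 (new)  [load 100/195]
  45 → break 1  [load 180/195]
  45 → break 2  [load 170/195]
  40 → break 3  [load 145/195]
  35 → break 3  [load 180/195]
4 commercial breaks opened.

4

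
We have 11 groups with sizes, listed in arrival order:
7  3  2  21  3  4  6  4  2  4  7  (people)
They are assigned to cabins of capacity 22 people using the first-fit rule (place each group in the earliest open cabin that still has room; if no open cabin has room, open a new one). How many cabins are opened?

3

  7 → cabin 1 (new)  [load 7/22]
  3 → cabin 1  [load 10/22]
  2 → cabin 1  [load 12/22]
  21 → cabin 2 (new)  [load 21/22]
  3 → cabin 1  [load 15/22]
  4 → cabin 1  [load 19/22]
  6 → cabin 3 (new)  [load 6/22]
  4 → cabin 3  [load 10/22]
  2 → cabin 1  [load 21/22]
  4 → cabin 3  [load 14/22]
  7 → cabin 3  [load 21/22]
3 cabins opened.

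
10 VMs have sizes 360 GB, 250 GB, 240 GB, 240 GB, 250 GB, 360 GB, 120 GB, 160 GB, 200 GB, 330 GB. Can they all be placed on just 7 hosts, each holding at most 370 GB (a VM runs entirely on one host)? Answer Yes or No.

No

Total = 2510 GB; ⌈2510/370⌉ = 7.
8 VMs each exceed half the capacity and cannot share a host, forcing at least 8 hosts.
At least 8 hosts are required, but only 7 are allowed.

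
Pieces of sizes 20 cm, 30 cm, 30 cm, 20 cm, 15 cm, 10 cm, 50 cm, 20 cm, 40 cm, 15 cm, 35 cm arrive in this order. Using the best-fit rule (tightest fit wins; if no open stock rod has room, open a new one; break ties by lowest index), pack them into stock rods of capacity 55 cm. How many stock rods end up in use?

  20 → stock rod 1 (new)  [load 20/55]
  30 → stock rod 1  [load 50/55]
  30 → stock rod 2 (new)  [load 30/55]
  20 → stock rod 2  [load 50/55]
  15 → stock rod 3 (new)  [load 15/55]
  10 → stock rod 3  [load 25/55]
  50 → stock rod 4 (new)  [load 50/55]
  20 → stock rod 3  [load 45/55]
  40 → stock rod 5 (new)  [load 40/55]
  15 → stock rod 5  [load 55/55]
  35 → stock rod 6 (new)  [load 35/55]
6 stock rods opened.

6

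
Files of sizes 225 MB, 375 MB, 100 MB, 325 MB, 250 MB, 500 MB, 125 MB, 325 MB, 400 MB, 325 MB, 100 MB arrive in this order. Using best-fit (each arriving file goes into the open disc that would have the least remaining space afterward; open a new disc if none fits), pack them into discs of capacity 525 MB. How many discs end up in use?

  225 → disc 1 (new)  [load 225/525]
  375 → disc 2 (new)  [load 375/525]
  100 → disc 2  [load 475/525]
  325 → disc 3 (new)  [load 325/525]
  250 → disc 1  [load 475/525]
  500 → disc 4 (new)  [load 500/525]
  125 → disc 3  [load 450/525]
  325 → disc 5 (new)  [load 325/525]
  400 → disc 6 (new)  [load 400/525]
  325 → disc 7 (new)  [load 325/525]
  100 → disc 6  [load 500/525]
7 discs opened.

7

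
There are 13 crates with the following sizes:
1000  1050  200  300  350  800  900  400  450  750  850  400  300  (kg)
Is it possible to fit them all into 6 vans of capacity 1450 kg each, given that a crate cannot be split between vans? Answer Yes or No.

Yes

A valid assignment using 6 vans:
  van 1: 1050 + 400 = 1450
  van 2: 1000 + 450 = 1450
  van 3: 900 + 400 = 1300
  van 4: 850 + 350 + 200 = 1400
  van 5: 800 + 300 + 300 = 1400
  van 6: 750 = 750
Every load is within 1450 kg, so 6 vans suffice.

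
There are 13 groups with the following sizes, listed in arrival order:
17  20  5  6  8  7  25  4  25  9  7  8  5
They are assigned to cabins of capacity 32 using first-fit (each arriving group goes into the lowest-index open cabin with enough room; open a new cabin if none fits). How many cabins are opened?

5

  17 → cabin 1 (new)  [load 17/32]
  20 → cabin 2 (new)  [load 20/32]
  5 → cabin 1  [load 22/32]
  6 → cabin 1  [load 28/32]
  8 → cabin 2  [load 28/32]
  7 → cabin 3 (new)  [load 7/32]
  25 → cabin 3  [load 32/32]
  4 → cabin 1  [load 32/32]
  25 → cabin 4 (new)  [load 25/32]
  9 → cabin 5 (new)  [load 9/32]
  7 → cabin 4  [load 32/32]
  8 → cabin 5  [load 17/32]
  5 → cabin 5  [load 22/32]
5 cabins opened.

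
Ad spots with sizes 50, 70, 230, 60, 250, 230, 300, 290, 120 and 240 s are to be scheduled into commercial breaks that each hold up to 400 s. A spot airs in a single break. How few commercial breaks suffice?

Total = 300 + 290 + 250 + 240 + 230 + 230 + 120 + 70 + 60 + 50 = 1840 s.
Lower bound: ⌈1840/400⌉ = 5 commercial breaks.
Also, 6 ad spots each exceed 200 s, and no two of those can share a break, so at least 6 commercial breaks are needed.
A packing using 6 commercial breaks:
  break 1: 300 + 70 = 370
  break 2: 290 + 60 + 50 = 400
  break 3: 250 + 120 = 370
  break 4: 240 = 240
  break 5: 230 = 230
  break 6: 230 = 230
This matches the lower bound, so 6 is optimal.

6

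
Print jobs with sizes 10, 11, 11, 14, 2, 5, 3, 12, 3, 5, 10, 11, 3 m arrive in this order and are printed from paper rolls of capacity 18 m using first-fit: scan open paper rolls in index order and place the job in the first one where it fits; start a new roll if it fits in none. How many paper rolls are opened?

7

  10 → roll 1 (new)  [load 10/18]
  11 → roll 2 (new)  [load 11/18]
  11 → roll 3 (new)  [load 11/18]
  14 → roll 4 (new)  [load 14/18]
  2 → roll 1  [load 12/18]
  5 → roll 1  [load 17/18]
  3 → roll 2  [load 14/18]
  12 → roll 5 (new)  [load 12/18]
  3 → roll 2  [load 17/18]
  5 → roll 3  [load 16/18]
  10 → roll 6 (new)  [load 10/18]
  11 → roll 7 (new)  [load 11/18]
  3 → roll 4  [load 17/18]
7 paper rolls opened.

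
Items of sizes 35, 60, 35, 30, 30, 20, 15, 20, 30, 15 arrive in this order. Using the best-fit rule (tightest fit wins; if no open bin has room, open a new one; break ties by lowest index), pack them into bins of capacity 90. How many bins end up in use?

4

  35 → bin 1 (new)  [load 35/90]
  60 → bin 2 (new)  [load 60/90]
  35 → bin 1  [load 70/90]
  30 → bin 2  [load 90/90]
  30 → bin 3 (new)  [load 30/90]
  20 → bin 1  [load 90/90]
  15 → bin 3  [load 45/90]
  20 → bin 3  [load 65/90]
  30 → bin 4 (new)  [load 30/90]
  15 → bin 3  [load 80/90]
4 bins opened.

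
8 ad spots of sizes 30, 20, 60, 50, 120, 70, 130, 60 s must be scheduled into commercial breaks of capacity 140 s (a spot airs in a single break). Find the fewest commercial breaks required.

Total = 130 + 120 + 70 + 60 + 60 + 50 + 30 + 20 = 540 s.
Lower bound: ⌈540/140⌉ = 4 commercial breaks.
A packing using 4 commercial breaks:
  break 1: 130 = 130
  break 2: 120 + 20 = 140
  break 3: 70 + 60 = 130
  break 4: 60 + 50 + 30 = 140
This matches the lower bound, so 4 is optimal.

4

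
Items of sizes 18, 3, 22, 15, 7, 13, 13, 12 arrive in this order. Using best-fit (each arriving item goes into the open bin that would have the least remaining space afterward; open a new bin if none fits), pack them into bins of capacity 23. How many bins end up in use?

6

  18 → bin 1 (new)  [load 18/23]
  3 → bin 1  [load 21/23]
  22 → bin 2 (new)  [load 22/23]
  15 → bin 3 (new)  [load 15/23]
  7 → bin 3  [load 22/23]
  13 → bin 4 (new)  [load 13/23]
  13 → bin 5 (new)  [load 13/23]
  12 → bin 6 (new)  [load 12/23]
6 bins opened.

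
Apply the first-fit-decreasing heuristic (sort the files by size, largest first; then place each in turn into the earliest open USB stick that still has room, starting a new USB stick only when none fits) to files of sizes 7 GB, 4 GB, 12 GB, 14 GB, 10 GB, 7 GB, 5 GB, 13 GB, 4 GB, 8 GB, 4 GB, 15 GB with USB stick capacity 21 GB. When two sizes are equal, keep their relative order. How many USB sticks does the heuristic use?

6

Sorted descending: 15, 14, 13, 12, 10, 8, 7, 7, 5, 4, 4, 4.
  15 → USB stick 1 (new)  [load 15/21]
  14 → USB stick 2 (new)  [load 14/21]
  13 → USB stick 3 (new)  [load 13/21]
  12 → USB stick 4 (new)  [load 12/21]
  10 → USB stick 5 (new)  [load 10/21]
  8 → USB stick 3  [load 21/21]
  7 → USB stick 2  [load 21/21]
  7 → USB stick 4  [load 19/21]
  5 → USB stick 1  [load 20/21]
  4 → USB stick 5  [load 14/21]
  4 → USB stick 5  [load 18/21]
  4 → USB stick 6 (new)  [load 4/21]
6 USB sticks opened.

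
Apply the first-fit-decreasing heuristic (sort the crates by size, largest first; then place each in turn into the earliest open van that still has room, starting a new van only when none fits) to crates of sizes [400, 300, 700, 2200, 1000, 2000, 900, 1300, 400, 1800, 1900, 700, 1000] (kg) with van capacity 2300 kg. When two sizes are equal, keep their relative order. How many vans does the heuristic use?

Sorted descending: 2200, 2000, 1900, 1800, 1300, 1000, 1000, 900, 700, 700, 400, 400, 300.
  2200 → van 1 (new)  [load 2200/2300]
  2000 → van 2 (new)  [load 2000/2300]
  1900 → van 3 (new)  [load 1900/2300]
  1800 → van 4 (new)  [load 1800/2300]
  1300 → van 5 (new)  [load 1300/2300]
  1000 → van 5  [load 2300/2300]
  1000 → van 6 (new)  [load 1000/2300]
  900 → van 6  [load 1900/2300]
  700 → van 7 (new)  [load 700/2300]
  700 → van 7  [load 1400/2300]
  400 → van 3  [load 2300/2300]
  400 → van 4  [load 2200/2300]
  300 → van 2  [load 2300/2300]
7 vans opened.

7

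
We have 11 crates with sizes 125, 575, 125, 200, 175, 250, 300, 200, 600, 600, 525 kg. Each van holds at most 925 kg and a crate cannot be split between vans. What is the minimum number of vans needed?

5

Total = 600 + 600 + 575 + 525 + 300 + 250 + 200 + 200 + 175 + 125 + 125 = 3675 kg.
Lower bound: ⌈3675/925⌉ = 4 vans.
A packing using 5 vans:
  van 1: 600 + 300 = 900
  van 2: 600 + 250 = 850
  van 3: 575 + 200 + 125 = 900
  van 4: 525 + 200 + 175 = 900
  van 5: 125 = 125
No arrangement into 4 vans stays within capacity, so 5 is optimal.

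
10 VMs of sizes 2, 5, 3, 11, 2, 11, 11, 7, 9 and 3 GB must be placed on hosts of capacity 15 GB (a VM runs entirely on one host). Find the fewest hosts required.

Total = 11 + 11 + 11 + 9 + 7 + 5 + 3 + 3 + 2 + 2 = 64 GB.
Lower bound: ⌈64/15⌉ = 5 hosts.
A packing using 5 hosts:
  host 1: 11 + 3 = 14
  host 2: 11 + 3 = 14
  host 3: 11 + 2 + 2 = 15
  host 4: 9 + 5 = 14
  host 5: 7 = 7
This matches the lower bound, so 5 is optimal.

5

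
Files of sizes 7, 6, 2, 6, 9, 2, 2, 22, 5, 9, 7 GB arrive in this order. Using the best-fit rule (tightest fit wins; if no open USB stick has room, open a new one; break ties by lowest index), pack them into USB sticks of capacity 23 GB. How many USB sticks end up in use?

4

  7 → USB stick 1 (new)  [load 7/23]
  6 → USB stick 1  [load 13/23]
  2 → USB stick 1  [load 15/23]
  6 → USB stick 1  [load 21/23]
  9 → USB stick 2 (new)  [load 9/23]
  2 → USB stick 1  [load 23/23]
  2 → USB stick 2  [load 11/23]
  22 → USB stick 3 (new)  [load 22/23]
  5 → USB stick 2  [load 16/23]
  9 → USB stick 4 (new)  [load 9/23]
  7 → USB stick 2  [load 23/23]
4 USB sticks opened.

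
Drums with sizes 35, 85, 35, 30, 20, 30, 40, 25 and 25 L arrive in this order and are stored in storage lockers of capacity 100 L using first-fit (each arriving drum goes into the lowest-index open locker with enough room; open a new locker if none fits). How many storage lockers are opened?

  35 → locker 1 (new)  [load 35/100]
  85 → locker 2 (new)  [load 85/100]
  35 → locker 1  [load 70/100]
  30 → locker 1  [load 100/100]
  20 → locker 3 (new)  [load 20/100]
  30 → locker 3  [load 50/100]
  40 → locker 3  [load 90/100]
  25 → locker 4 (new)  [load 25/100]
  25 → locker 4  [load 50/100]
4 storage lockers opened.

4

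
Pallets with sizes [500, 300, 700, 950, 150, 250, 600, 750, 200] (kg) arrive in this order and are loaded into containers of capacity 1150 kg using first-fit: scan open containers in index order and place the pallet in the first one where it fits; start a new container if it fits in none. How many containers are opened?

  500 → container 1 (new)  [load 500/1150]
  300 → container 1  [load 800/1150]
  700 → container 2 (new)  [load 700/1150]
  950 → container 3 (new)  [load 950/1150]
  150 → container 1  [load 950/1150]
  250 → container 2  [load 950/1150]
  600 → container 4 (new)  [load 600/1150]
  750 → container 5 (new)  [load 750/1150]
  200 → container 1  [load 1150/1150]
5 containers opened.

5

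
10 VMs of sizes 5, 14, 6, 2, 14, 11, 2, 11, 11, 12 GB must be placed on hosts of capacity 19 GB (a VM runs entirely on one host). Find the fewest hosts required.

Total = 14 + 14 + 12 + 11 + 11 + 11 + 6 + 5 + 2 + 2 = 88 GB.
Lower bound: ⌈88/19⌉ = 5 hosts.
Also, 6 VMs each exceed 19/2 GB, and no two of those can share a host, so at least 6 hosts are needed.
A packing using 6 hosts:
  host 1: 14 + 5 = 19
  host 2: 14 + 2 + 2 = 18
  host 3: 12 + 6 = 18
  host 4: 11 = 11
  host 5: 11 = 11
  host 6: 11 = 11
This matches the lower bound, so 6 is optimal.

6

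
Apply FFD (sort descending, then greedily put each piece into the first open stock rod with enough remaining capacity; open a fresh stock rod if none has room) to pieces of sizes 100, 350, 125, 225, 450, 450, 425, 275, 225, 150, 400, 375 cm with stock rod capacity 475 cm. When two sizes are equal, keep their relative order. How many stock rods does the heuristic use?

Sorted descending: 450, 450, 425, 400, 375, 350, 275, 225, 225, 150, 125, 100.
  450 → stock rod 1 (new)  [load 450/475]
  450 → stock rod 2 (new)  [load 450/475]
  425 → stock rod 3 (new)  [load 425/475]
  400 → stock rod 4 (new)  [load 400/475]
  375 → stock rod 5 (new)  [load 375/475]
  350 → stock rod 6 (new)  [load 350/475]
  275 → stock rod 7 (new)  [load 275/475]
  225 → stock rod 8 (new)  [load 225/475]
  225 → stock rod 8  [load 450/475]
  150 → stock rod 7  [load 425/475]
  125 → stock rod 6  [load 475/475]
  100 → stock rod 5  [load 475/475]
8 stock rods opened.

8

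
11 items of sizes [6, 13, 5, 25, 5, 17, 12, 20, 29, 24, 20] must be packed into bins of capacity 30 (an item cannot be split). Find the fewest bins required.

7

Total = 29 + 25 + 24 + 20 + 20 + 17 + 13 + 12 + 6 + 5 + 5 = 176.
Lower bound: ⌈176/30⌉ = 6 bins.
A packing using 7 bins:
  bin 1: 29 = 29
  bin 2: 25 + 5 = 30
  bin 3: 24 + 6 = 30
  bin 4: 20 + 5 = 25
  bin 5: 20 = 20
  bin 6: 17 + 13 = 30
  bin 7: 12 = 12
No arrangement into 6 bins stays within capacity, so 7 is optimal.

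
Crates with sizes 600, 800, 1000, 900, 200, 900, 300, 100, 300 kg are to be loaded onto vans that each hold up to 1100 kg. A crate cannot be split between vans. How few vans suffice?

5

Total = 1000 + 900 + 900 + 800 + 600 + 300 + 300 + 200 + 100 = 5100 kg.
Lower bound: ⌈5100/1100⌉ = 5 vans.
A packing using 5 vans:
  van 1: 1000 + 100 = 1100
  van 2: 900 + 200 = 1100
  van 3: 900 = 900
  van 4: 800 + 300 = 1100
  van 5: 600 + 300 = 900
This matches the lower bound, so 5 is optimal.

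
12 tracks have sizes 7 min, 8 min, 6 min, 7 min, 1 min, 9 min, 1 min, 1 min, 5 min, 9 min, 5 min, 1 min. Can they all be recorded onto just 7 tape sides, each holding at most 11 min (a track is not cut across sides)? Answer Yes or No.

Yes

A valid assignment using 7 tape sides:
  side 1: 9 + 1 + 1 = 11
  side 2: 9 + 1 + 1 = 11
  side 3: 8 = 8
  side 4: 7 = 7
  side 5: 7 = 7
  side 6: 6 + 5 = 11
  side 7: 5 = 5
Every load is within 11 min, so 7 tape sides suffice.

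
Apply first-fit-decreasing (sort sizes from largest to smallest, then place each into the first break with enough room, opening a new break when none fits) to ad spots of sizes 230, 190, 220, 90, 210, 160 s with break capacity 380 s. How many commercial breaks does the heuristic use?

Sorted descending: 230, 220, 210, 190, 160, 90.
  230 → break 1 (new)  [load 230/380]
  220 → break 2 (new)  [load 220/380]
  210 → break 3 (new)  [load 210/380]
  190 → break 4 (new)  [load 190/380]
  160 → break 2  [load 380/380]
  90 → break 1  [load 320/380]
4 commercial breaks opened.

4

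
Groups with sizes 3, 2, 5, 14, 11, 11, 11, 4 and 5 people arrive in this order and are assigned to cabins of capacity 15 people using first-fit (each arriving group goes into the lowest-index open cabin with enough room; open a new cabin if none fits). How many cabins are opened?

  3 → cabin 1 (new)  [load 3/15]
  2 → cabin 1  [load 5/15]
  5 → cabin 1  [load 10/15]
  14 → cabin 2 (new)  [load 14/15]
  11 → cabin 3 (new)  [load 11/15]
  11 → cabin 4 (new)  [load 11/15]
  11 → cabin 5 (new)  [load 11/15]
  4 → cabin 1  [load 14/15]
  5 → cabin 6 (new)  [load 5/15]
6 cabins opened.

6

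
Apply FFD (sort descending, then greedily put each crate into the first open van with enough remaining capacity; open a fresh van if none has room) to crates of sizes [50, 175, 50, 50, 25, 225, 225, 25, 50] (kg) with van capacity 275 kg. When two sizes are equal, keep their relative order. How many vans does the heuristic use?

Sorted descending: 225, 225, 175, 50, 50, 50, 50, 25, 25.
  225 → van 1 (new)  [load 225/275]
  225 → van 2 (new)  [load 225/275]
  175 → van 3 (new)  [load 175/275]
  50 → van 1  [load 275/275]
  50 → van 2  [load 275/275]
  50 → van 3  [load 225/275]
  50 → van 3  [load 275/275]
  25 → van 4 (new)  [load 25/275]
  25 → van 4  [load 50/275]
4 vans opened.

4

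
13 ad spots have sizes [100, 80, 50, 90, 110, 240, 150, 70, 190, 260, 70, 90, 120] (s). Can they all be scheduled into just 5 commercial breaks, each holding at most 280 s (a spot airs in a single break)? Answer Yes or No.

Total = 1620 s; ⌈1620/280⌉ = 6.
At least 6 commercial breaks are required, but only 5 are allowed.

No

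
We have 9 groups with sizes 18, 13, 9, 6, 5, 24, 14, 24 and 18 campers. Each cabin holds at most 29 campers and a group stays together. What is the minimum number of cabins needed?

Total = 24 + 24 + 18 + 18 + 14 + 13 + 9 + 6 + 5 = 131 campers.
Lower bound: ⌈131/29⌉ = 5 cabins.
A packing using 5 cabins:
  cabin 1: 24 + 5 = 29
  cabin 2: 24 = 24
  cabin 3: 18 + 9 = 27
  cabin 4: 18 + 6 = 24
  cabin 5: 14 + 13 = 27
This matches the lower bound, so 5 is optimal.

5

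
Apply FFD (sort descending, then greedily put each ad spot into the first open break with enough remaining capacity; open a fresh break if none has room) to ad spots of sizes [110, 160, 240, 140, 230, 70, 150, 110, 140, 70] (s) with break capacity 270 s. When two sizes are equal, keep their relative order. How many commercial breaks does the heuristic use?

Sorted descending: 240, 230, 160, 150, 140, 140, 110, 110, 70, 70.
  240 → break 1 (new)  [load 240/270]
  230 → break 2 (new)  [load 230/270]
  160 → break 3 (new)  [load 160/270]
  150 → break 4 (new)  [load 150/270]
  140 → break 5 (new)  [load 140/270]
  140 → break 6 (new)  [load 140/270]
  110 → break 3  [load 270/270]
  110 → break 4  [load 260/270]
  70 → break 5  [load 210/270]
  70 → break 6  [load 210/270]
6 commercial breaks opened.

6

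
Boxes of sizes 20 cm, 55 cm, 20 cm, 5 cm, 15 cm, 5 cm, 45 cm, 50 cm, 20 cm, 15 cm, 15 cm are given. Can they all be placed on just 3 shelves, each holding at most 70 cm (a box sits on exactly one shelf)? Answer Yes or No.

Total = 265 cm; ⌈265/70⌉ = 4.
At least 4 shelves are required, but only 3 are allowed.

No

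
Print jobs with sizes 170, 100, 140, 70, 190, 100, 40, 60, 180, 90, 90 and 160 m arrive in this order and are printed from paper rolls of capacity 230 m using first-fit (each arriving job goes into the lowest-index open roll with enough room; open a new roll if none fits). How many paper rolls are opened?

7

  170 → roll 1 (new)  [load 170/230]
  100 → roll 2 (new)  [load 100/230]
  140 → roll 3 (new)  [load 140/230]
  70 → roll 2  [load 170/230]
  190 → roll 4 (new)  [load 190/230]
  100 → roll 5 (new)  [load 100/230]
  40 → roll 1  [load 210/230]
  60 → roll 2  [load 230/230]
  180 → roll 6 (new)  [load 180/230]
  90 → roll 3  [load 230/230]
  90 → roll 5  [load 190/230]
  160 → roll 7 (new)  [load 160/230]
7 paper rolls opened.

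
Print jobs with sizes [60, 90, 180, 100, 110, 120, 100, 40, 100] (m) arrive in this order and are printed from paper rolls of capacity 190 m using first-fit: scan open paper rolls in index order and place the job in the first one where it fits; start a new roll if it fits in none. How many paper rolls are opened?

  60 → roll 1 (new)  [load 60/190]
  90 → roll 1  [load 150/190]
  180 → roll 2 (new)  [load 180/190]
  100 → roll 3 (new)  [load 100/190]
  110 → roll 4 (new)  [load 110/190]
  120 → roll 5 (new)  [load 120/190]
  100 → roll 6 (new)  [load 100/190]
  40 → roll 1  [load 190/190]
  100 → roll 7 (new)  [load 100/190]
7 paper rolls opened.

7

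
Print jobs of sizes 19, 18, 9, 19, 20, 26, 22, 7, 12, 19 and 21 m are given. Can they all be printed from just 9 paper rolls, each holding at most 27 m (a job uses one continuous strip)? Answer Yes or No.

Yes

A valid assignment using 9 paper rolls:
  roll 1: 26 = 26
  roll 2: 22 = 22
  roll 3: 21 = 21
  roll 4: 20 + 7 = 27
  roll 5: 19 = 19
  roll 6: 19 = 19
  roll 7: 19 = 19
  roll 8: 18 + 9 = 27
  roll 9: 12 = 12
Every load is within 27 m, so 9 paper rolls suffice.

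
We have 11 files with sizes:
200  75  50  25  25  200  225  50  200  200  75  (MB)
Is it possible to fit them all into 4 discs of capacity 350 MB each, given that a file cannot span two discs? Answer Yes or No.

Total = 1325 MB; ⌈1325/350⌉ = 4.
5 files each exceed half the capacity and cannot share a disc, forcing at least 5 discs.
At least 5 discs are required, but only 4 are allowed.

No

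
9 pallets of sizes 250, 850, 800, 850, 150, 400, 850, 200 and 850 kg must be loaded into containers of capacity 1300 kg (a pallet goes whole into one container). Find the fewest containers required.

Total = 850 + 850 + 850 + 850 + 800 + 400 + 250 + 200 + 150 = 5200 kg.
Lower bound: ⌈5200/1300⌉ = 4 containers.
Also, 5 pallets each exceed 650 kg, and no two of those can share a container, so at least 5 containers are needed.
A packing using 5 containers:
  container 1: 850 + 400 = 1250
  container 2: 850 + 250 + 200 = 1300
  container 3: 850 + 150 = 1000
  container 4: 850 = 850
  container 5: 800 = 800
This matches the lower bound, so 5 is optimal.

5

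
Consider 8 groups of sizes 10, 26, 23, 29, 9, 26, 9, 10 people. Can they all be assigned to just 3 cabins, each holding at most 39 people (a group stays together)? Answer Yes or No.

Total = 142 people; ⌈142/39⌉ = 4.
At least 4 cabins are required, but only 3 are allowed.

No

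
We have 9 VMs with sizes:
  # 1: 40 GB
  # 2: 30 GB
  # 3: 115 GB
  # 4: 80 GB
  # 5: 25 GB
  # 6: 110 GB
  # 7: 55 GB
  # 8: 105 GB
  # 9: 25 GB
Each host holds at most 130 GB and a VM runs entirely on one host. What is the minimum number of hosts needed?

Total = 115 + 110 + 105 + 80 + 55 + 40 + 30 + 25 + 25 = 585 GB.
Lower bound: ⌈585/130⌉ = 5 hosts.
A packing using 5 hosts:
  host 1: 115 = 115
  host 2: 110 = 110
  host 3: 105 + 25 = 130
  host 4: 80 + 40 = 120
  host 5: 55 + 30 + 25 = 110
This matches the lower bound, so 5 is optimal.

5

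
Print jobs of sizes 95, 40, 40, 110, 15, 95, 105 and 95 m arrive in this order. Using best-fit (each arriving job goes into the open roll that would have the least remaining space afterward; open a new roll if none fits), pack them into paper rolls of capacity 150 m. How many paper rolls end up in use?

5

  95 → roll 1 (new)  [load 95/150]
  40 → roll 1  [load 135/150]
  40 → roll 2 (new)  [load 40/150]
  110 → roll 2  [load 150/150]
  15 → roll 1  [load 150/150]
  95 → roll 3 (new)  [load 95/150]
  105 → roll 4 (new)  [load 105/150]
  95 → roll 5 (new)  [load 95/150]
5 paper rolls opened.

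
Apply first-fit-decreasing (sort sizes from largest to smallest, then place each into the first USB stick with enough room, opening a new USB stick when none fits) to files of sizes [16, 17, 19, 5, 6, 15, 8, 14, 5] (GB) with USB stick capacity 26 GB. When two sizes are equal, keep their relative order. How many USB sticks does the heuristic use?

5

Sorted descending: 19, 17, 16, 15, 14, 8, 6, 5, 5.
  19 → USB stick 1 (new)  [load 19/26]
  17 → USB stick 2 (new)  [load 17/26]
  16 → USB stick 3 (new)  [load 16/26]
  15 → USB stick 4 (new)  [load 15/26]
  14 → USB stick 5 (new)  [load 14/26]
  8 → USB stick 2  [load 25/26]
  6 → USB stick 1  [load 25/26]
  5 → USB stick 3  [load 21/26]
  5 → USB stick 3  [load 26/26]
5 USB sticks opened.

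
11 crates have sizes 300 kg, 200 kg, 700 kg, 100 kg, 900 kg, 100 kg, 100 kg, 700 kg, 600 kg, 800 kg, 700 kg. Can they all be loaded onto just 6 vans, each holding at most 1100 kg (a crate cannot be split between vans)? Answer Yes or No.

Yes

A valid assignment using 6 vans:
  van 1: 900 + 200 = 1100
  van 2: 800 + 300 = 1100
  van 3: 700 + 100 + 100 + 100 = 1000
  van 4: 700 = 700
  van 5: 700 = 700
  van 6: 600 = 600
Every load is within 1100 kg, so 6 vans suffice.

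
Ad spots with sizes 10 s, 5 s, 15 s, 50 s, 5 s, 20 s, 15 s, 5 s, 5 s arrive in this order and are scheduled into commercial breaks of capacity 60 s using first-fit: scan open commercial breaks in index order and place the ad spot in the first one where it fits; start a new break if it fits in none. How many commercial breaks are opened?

  10 → break 1 (new)  [load 10/60]
  5 → break 1  [load 15/60]
  15 → break 1  [load 30/60]
  50 → break 2 (new)  [load 50/60]
  5 → break 1  [load 35/60]
  20 → break 1  [load 55/60]
  15 → break 3 (new)  [load 15/60]
  5 → break 1  [load 60/60]
  5 → break 2  [load 55/60]
3 commercial breaks opened.

3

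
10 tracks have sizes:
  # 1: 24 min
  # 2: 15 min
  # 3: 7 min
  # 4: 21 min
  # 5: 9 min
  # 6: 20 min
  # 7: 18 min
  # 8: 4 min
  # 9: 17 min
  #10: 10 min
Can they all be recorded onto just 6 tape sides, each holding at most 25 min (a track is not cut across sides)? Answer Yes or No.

Total = 145 min; ⌈145/25⌉ = 6.
The bound of 6 does not rule out 6, but exhaustive search shows no assignment into 6 tape sides of capacity 25 min exists — the minimum is 7.

No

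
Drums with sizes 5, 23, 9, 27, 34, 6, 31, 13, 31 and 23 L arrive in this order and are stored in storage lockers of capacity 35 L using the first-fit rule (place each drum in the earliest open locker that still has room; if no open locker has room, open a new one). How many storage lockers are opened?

7

  5 → locker 1 (new)  [load 5/35]
  23 → locker 1  [load 28/35]
  9 → locker 2 (new)  [load 9/35]
  27 → locker 3 (new)  [load 27/35]
  34 → locker 4 (new)  [load 34/35]
  6 → locker 1  [load 34/35]
  31 → locker 5 (new)  [load 31/35]
  13 → locker 2  [load 22/35]
  31 → locker 6 (new)  [load 31/35]
  23 → locker 7 (new)  [load 23/35]
7 storage lockers opened.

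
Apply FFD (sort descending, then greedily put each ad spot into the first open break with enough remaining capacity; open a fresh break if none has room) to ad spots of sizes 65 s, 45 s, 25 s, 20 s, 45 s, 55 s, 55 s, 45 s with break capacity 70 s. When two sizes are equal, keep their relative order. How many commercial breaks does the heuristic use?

6

Sorted descending: 65, 55, 55, 45, 45, 45, 25, 20.
  65 → break 1 (new)  [load 65/70]
  55 → break 2 (new)  [load 55/70]
  55 → break 3 (new)  [load 55/70]
  45 → break 4 (new)  [load 45/70]
  45 → break 5 (new)  [load 45/70]
  45 → break 6 (new)  [load 45/70]
  25 → break 4  [load 70/70]
  20 → break 5  [load 65/70]
6 commercial breaks opened.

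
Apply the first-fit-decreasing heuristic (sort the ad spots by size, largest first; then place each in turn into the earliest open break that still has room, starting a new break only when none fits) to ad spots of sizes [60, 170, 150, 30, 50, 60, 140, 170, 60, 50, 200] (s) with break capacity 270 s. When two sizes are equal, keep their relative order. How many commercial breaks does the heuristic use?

Sorted descending: 200, 170, 170, 150, 140, 60, 60, 60, 50, 50, 30.
  200 → break 1 (new)  [load 200/270]
  170 → break 2 (new)  [load 170/270]
  170 → break 3 (new)  [load 170/270]
  150 → break 4 (new)  [load 150/270]
  140 → break 5 (new)  [load 140/270]
  60 → break 1  [load 260/270]
  60 → break 2  [load 230/270]
  60 → break 3  [load 230/270]
  50 → break 4  [load 200/270]
  50 → break 4  [load 250/270]
  30 → break 2  [load 260/270]
5 commercial breaks opened.

5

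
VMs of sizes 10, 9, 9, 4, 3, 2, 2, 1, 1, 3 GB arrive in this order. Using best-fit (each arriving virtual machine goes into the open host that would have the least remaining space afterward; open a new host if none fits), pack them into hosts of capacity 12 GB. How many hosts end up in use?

  10 → host 1 (new)  [load 10/12]
  9 → host 2 (new)  [load 9/12]
  9 → host 3 (new)  [load 9/12]
  4 → host 4 (new)  [load 4/12]
  3 → host 2  [load 12/12]
  2 → host 1  [load 12/12]
  2 → host 3  [load 11/12]
  1 → host 3  [load 12/12]
  1 → host 4  [load 5/12]
  3 → host 4  [load 8/12]
4 hosts opened.

4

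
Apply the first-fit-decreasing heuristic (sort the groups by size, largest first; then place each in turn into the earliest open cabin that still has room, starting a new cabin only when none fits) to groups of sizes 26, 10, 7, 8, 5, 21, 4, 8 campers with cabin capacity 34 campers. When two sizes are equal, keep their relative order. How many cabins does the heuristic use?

Sorted descending: 26, 21, 10, 8, 8, 7, 5, 4.
  26 → cabin 1 (new)  [load 26/34]
  21 → cabin 2 (new)  [load 21/34]
  10 → cabin 2  [load 31/34]
  8 → cabin 1  [load 34/34]
  8 → cabin 3 (new)  [load 8/34]
  7 → cabin 3  [load 15/34]
  5 → cabin 3  [load 20/34]
  4 → cabin 3  [load 24/34]
3 cabins opened.

3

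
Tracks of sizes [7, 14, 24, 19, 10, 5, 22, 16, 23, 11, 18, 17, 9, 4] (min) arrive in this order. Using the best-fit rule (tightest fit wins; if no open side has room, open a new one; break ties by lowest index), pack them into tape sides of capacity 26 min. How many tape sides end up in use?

9

  7 → side 1 (new)  [load 7/26]
  14 → side 1  [load 21/26]
  24 → side 2 (new)  [load 24/26]
  19 → side 3 (new)  [load 19/26]
  10 → side 4 (new)  [load 10/26]
  5 → side 1  [load 26/26]
  22 → side 5 (new)  [load 22/26]
  16 → side 4  [load 26/26]
  23 → side 6 (new)  [load 23/26]
  11 → side 7 (new)  [load 11/26]
  18 → side 8 (new)  [load 18/26]
  17 → side 9 (new)  [load 17/26]
  9 → side 9  [load 26/26]
  4 → side 5  [load 26/26]
9 tape sides opened.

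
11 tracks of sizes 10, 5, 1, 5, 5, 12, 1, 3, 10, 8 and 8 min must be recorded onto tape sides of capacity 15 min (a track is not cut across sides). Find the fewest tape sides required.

Total = 12 + 10 + 10 + 8 + 8 + 5 + 5 + 5 + 3 + 1 + 1 = 68 min.
Lower bound: ⌈68/15⌉ = 5 tape sides.
A packing using 5 tape sides:
  side 1: 12 + 3 = 15
  side 2: 10 + 5 = 15
  side 3: 10 + 5 = 15
  side 4: 8 + 5 + 1 + 1 = 15
  side 5: 8 = 8
This matches the lower bound, so 5 is optimal.

5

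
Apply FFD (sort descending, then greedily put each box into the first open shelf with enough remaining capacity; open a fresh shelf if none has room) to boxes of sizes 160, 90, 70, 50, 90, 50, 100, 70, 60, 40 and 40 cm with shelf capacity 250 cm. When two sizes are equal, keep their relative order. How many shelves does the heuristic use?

4

Sorted descending: 160, 100, 90, 90, 70, 70, 60, 50, 50, 40, 40.
  160 → shelf 1 (new)  [load 160/250]
  100 → shelf 2 (new)  [load 100/250]
  90 → shelf 1  [load 250/250]
  90 → shelf 2  [load 190/250]
  70 → shelf 3 (new)  [load 70/250]
  70 → shelf 3  [load 140/250]
  60 → shelf 2  [load 250/250]
  50 → shelf 3  [load 190/250]
  50 → shelf 3  [load 240/250]
  40 → shelf 4 (new)  [load 40/250]
  40 → shelf 4  [load 80/250]
4 shelves opened.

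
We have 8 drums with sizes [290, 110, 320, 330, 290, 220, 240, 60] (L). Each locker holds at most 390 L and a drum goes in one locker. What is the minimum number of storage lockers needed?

6

Total = 330 + 320 + 290 + 290 + 240 + 220 + 110 + 60 = 1860 L.
Lower bound: ⌈1860/390⌉ = 5 storage lockers.
Also, 6 drums each exceed 195 L, and no two of those can share a locker, so at least 6 storage lockers are needed.
A packing using 6 storage lockers:
  locker 1: 330 + 60 = 390
  locker 2: 320 = 320
  locker 3: 290 = 290
  locker 4: 290 = 290
  locker 5: 240 + 110 = 350
  locker 6: 220 = 220
This matches the lower bound, so 6 is optimal.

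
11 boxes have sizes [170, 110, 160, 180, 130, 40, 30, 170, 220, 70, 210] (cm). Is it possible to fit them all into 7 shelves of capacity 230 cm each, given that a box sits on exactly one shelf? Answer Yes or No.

Total = 1490 cm; ⌈1490/230⌉ = 7.
The bound of 7 does not rule out 7, but exhaustive search shows no assignment into 7 shelves of capacity 230 cm exists — the minimum is 8.

No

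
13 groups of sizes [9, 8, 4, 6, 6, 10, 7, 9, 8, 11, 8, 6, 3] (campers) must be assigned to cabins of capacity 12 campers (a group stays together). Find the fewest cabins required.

Total = 11 + 10 + 9 + 9 + 8 + 8 + 8 + 7 + 6 + 6 + 6 + 4 + 3 = 95 campers.
Lower bound: ⌈95/12⌉ = 8 cabins.
A packing using 10 cabins:
  cabin 1: 11 = 11
  cabin 2: 10 = 10
  cabin 3: 9 + 3 = 12
  cabin 4: 9 = 9
  cabin 5: 8 + 4 = 12
  cabin 6: 8 = 8
  cabin 7: 8 = 8
  cabin 8: 7 = 7
  cabin 9: 6 + 6 = 12
  cabin 10: 6 = 6
No arrangement into 9 cabins stays within capacity, so 10 is optimal.

10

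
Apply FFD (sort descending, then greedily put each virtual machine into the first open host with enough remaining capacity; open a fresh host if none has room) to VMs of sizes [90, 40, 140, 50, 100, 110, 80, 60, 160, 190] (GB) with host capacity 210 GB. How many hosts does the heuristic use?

5

Sorted descending: 190, 160, 140, 110, 100, 90, 80, 60, 50, 40.
  190 → host 1 (new)  [load 190/210]
  160 → host 2 (new)  [load 160/210]
  140 → host 3 (new)  [load 140/210]
  110 → host 4 (new)  [load 110/210]
  100 → host 4  [load 210/210]
  90 → host 5 (new)  [load 90/210]
  80 → host 5  [load 170/210]
  60 → host 3  [load 200/210]
  50 → host 2  [load 210/210]
  40 → host 5  [load 210/210]
5 hosts opened.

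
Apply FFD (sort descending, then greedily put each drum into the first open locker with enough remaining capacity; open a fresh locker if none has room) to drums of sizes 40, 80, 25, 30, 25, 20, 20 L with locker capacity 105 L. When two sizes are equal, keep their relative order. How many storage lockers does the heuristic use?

Sorted descending: 80, 40, 30, 25, 25, 20, 20.
  80 → locker 1 (new)  [load 80/105]
  40 → locker 2 (new)  [load 40/105]
  30 → locker 2  [load 70/105]
  25 → locker 1  [load 105/105]
  25 → locker 2  [load 95/105]
  20 → locker 3 (new)  [load 20/105]
  20 → locker 3  [load 40/105]
3 storage lockers opened.

3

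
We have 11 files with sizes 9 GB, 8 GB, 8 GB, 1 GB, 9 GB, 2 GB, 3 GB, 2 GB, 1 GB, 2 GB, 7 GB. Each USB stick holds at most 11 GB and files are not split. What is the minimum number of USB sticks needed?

5

Total = 9 + 9 + 8 + 8 + 7 + 3 + 2 + 2 + 2 + 1 + 1 = 52 GB.
Lower bound: ⌈52/11⌉ = 5 USB sticks.
A packing using 5 USB sticks:
  USB stick 1: 9 + 2 = 11
  USB stick 2: 9 + 2 = 11
  USB stick 3: 8 + 3 = 11
  USB stick 4: 8 + 2 + 1 = 11
  USB stick 5: 7 + 1 = 8
This matches the lower bound, so 5 is optimal.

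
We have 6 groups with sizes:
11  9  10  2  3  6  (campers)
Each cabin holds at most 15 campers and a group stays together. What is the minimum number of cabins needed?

Total = 11 + 10 + 9 + 6 + 3 + 2 = 41 campers.
Lower bound: ⌈41/15⌉ = 3 cabins.
A packing using 3 cabins:
  cabin 1: 11 + 3 = 14
  cabin 2: 10 + 2 = 12
  cabin 3: 9 + 6 = 15
This matches the lower bound, so 3 is optimal.

3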